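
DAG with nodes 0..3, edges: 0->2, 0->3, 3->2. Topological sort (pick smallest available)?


Kahn's algorithm, process smallest node first
Order: [0, 1, 3, 2]


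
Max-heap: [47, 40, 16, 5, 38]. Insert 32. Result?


Append 32: [47, 40, 16, 5, 38, 32]
Bubble up: swap idx 5(32) with idx 2(16)
Result: [47, 40, 32, 5, 38, 16]


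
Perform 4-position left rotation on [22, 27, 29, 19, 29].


Left rotate by 4: [29, 22, 27, 29, 19]


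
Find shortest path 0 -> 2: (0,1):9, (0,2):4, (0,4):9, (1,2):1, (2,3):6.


Dijkstra from 0:
Distances: {0: 0, 1: 5, 2: 4, 3: 10, 4: 9}
Shortest distance to 2 = 4, path = [0, 2]


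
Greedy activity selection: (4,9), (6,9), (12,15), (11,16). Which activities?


Greedy: pick earliest-ending, then skip overlaps.
Selected (2 activities): [(4, 9), (12, 15)]


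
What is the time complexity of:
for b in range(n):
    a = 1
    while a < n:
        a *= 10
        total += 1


Per nesting level: O(n) * O(log n) = O(n log n)
Complexity: O(n log n)


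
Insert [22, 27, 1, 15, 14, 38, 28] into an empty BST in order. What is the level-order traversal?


Root = 22; build tree by BST insertion.
Level-Order traversal: [22, 1, 27, 15, 38, 14, 28]


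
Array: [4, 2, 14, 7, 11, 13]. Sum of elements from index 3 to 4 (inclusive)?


Prefix sums: [0, 4, 6, 20, 27, 38, 51]
Sum[3..4] = prefix[5] - prefix[3] = 38 - 20 = 18


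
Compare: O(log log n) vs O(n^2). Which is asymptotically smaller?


double-logarithmic grows slower than quadratic
O(log log n) is asymptotically smaller; O(n^2) grows faster


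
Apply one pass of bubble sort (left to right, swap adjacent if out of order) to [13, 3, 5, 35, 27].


After one pass: [3, 5, 13, 27, 35]


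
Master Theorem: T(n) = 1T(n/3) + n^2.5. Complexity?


a=1, b=3, c=2.5. log_3(1)=0 < c=2.5. Case 3: O(n^c) = O(n^2.500)
Complexity: O(n^2.500)


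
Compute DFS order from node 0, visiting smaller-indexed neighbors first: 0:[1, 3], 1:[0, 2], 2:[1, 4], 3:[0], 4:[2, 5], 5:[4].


DFS stack-based: start with [0]
Visit order: [0, 1, 2, 4, 5, 3]


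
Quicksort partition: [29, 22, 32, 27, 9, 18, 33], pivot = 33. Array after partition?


Elements <= 33 go left of pivot.
Result: [29, 22, 32, 27, 9, 18, 33], pivot at index 6


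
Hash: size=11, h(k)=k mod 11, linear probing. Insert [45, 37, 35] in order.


Insertions: 45->slot 1; 37->slot 4; 35->slot 2
Table: [None, 45, 35, None, 37, None, None, None, None, None, None]


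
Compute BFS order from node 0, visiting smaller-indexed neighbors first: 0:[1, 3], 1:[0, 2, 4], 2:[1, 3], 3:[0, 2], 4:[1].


BFS queue: start with [0]
Visit order: [0, 1, 3, 2, 4]


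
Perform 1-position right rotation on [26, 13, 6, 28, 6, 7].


Right rotate by 1: [7, 26, 13, 6, 28, 6]


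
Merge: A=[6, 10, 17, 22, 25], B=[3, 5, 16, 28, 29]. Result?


Compare heads, take smaller each step.
Merged: [3, 5, 6, 10, 16, 17, 22, 25, 28, 29]


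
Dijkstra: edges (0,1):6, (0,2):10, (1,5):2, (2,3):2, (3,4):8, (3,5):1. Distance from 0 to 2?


Dijkstra from 0:
Distances: {0: 0, 1: 6, 2: 10, 3: 9, 4: 17, 5: 8}
Shortest distance to 2 = 10, path = [0, 2]


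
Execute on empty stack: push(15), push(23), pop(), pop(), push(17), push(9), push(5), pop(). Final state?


push(15) -> [15]
push(23) -> [15, 23]
pop() returns 23 -> [15]
pop() returns 15 -> []
push(17) -> [17]
push(9) -> [17, 9]
push(5) -> [17, 9, 5]
pop() returns 5 -> [17, 9]
Final stack (bottom to top): [17, 9]


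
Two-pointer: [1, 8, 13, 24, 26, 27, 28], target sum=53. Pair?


Two pointers: lo=0, hi=6
Found pair: (26, 27) summing to 53


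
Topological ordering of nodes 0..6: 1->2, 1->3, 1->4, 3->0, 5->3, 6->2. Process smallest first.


Kahn's algorithm, process smallest node first
Order: [1, 4, 5, 3, 0, 6, 2]


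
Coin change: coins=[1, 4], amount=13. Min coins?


dp[0]=0; dp[i]=1+min(dp[i-c] for c in coins)
...dp[8]=2, dp[9]=3, dp[10]=4, dp[11]=5, dp[12]=3, dp[13]=4
Minimum coins for 13 = 4


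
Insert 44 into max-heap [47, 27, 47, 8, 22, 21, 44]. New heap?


Append 44: [47, 27, 47, 8, 22, 21, 44, 44]
Bubble up: swap idx 7(44) with idx 3(8); swap idx 3(44) with idx 1(27)
Result: [47, 44, 47, 27, 22, 21, 44, 8]


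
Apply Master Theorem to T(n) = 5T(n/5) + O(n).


a=5, b=5, c=1. log_5(5)=1 = c=1. Case 2: O(n^c log n) = O(n log n)
Complexity: O(n log n)


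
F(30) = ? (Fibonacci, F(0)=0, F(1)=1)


F(n)=F(n-1)+F(n-2)
...F(28)=317811, F(29)=514229, F(30)=832040


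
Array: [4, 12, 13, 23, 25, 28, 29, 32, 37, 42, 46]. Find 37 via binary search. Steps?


Search for 37:
[0,10] mid=5 arr[5]=28
[6,10] mid=8 arr[8]=37
Total: 2 comparisons


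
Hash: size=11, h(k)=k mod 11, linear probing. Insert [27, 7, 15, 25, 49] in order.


Insertions: 27->slot 5; 7->slot 7; 15->slot 4; 25->slot 3; 49->slot 6
Table: [None, None, None, 25, 15, 27, 49, 7, None, None, None]


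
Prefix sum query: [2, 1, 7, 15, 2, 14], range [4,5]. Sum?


Prefix sums: [0, 2, 3, 10, 25, 27, 41]
Sum[4..5] = prefix[6] - prefix[4] = 41 - 25 = 16


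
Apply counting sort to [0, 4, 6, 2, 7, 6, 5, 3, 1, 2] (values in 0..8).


Count array: [1, 1, 2, 1, 1, 1, 2, 1, 0]
Reconstruct: [0, 1, 2, 2, 3, 4, 5, 6, 6, 7]


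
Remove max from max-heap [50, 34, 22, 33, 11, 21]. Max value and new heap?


Max = 50
Replace root with last, heapify down
Resulting heap: [34, 33, 22, 21, 11]


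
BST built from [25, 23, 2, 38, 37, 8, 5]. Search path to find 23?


BST root = 25
Search for 23: compare at each node
Path: [25, 23]


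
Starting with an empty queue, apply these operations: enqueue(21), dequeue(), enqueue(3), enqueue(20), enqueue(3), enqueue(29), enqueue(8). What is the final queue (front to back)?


enqueue(21) -> [21]
dequeue() returns 21 -> []
enqueue(3) -> [3]
enqueue(20) -> [3, 20]
enqueue(3) -> [3, 20, 3]
enqueue(29) -> [3, 20, 3, 29]
enqueue(8) -> [3, 20, 3, 29, 8]
Final queue (front to back): [3, 20, 3, 29, 8]


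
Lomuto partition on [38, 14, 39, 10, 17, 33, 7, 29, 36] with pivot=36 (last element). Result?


Elements <= 36 go left of pivot.
Result: [14, 10, 17, 33, 7, 29, 36, 38, 39], pivot at index 6


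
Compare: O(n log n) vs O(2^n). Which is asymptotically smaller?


linearithmic grows slower than exponential
O(n log n) is asymptotically smaller; O(2^n) grows faster


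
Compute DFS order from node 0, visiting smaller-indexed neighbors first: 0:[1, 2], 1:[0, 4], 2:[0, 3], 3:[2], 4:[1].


DFS stack-based: start with [0]
Visit order: [0, 1, 4, 2, 3]


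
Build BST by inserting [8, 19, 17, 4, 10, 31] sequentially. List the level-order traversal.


Root = 8; build tree by BST insertion.
Level-Order traversal: [8, 4, 19, 17, 31, 10]


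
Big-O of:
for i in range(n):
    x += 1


Per nesting level: O(n) = O(n)
Complexity: O(n)


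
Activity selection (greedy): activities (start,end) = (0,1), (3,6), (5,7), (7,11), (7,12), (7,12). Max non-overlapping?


Greedy: pick earliest-ending, then skip overlaps.
Selected (3 activities): [(0, 1), (3, 6), (7, 11)]


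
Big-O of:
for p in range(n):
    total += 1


Per nesting level: O(n) = O(n)
Complexity: O(n)


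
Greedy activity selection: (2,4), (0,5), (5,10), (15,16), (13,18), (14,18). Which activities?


Greedy: pick earliest-ending, then skip overlaps.
Selected (3 activities): [(2, 4), (5, 10), (15, 16)]


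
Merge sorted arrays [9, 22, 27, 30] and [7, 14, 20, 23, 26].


Compare heads, take smaller each step.
Merged: [7, 9, 14, 20, 22, 23, 26, 27, 30]


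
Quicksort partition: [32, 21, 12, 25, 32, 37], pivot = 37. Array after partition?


Elements <= 37 go left of pivot.
Result: [32, 21, 12, 25, 32, 37], pivot at index 5


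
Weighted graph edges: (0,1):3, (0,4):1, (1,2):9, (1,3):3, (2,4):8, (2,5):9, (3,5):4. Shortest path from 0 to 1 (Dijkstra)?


Dijkstra from 0:
Distances: {0: 0, 1: 3, 2: 9, 3: 6, 4: 1, 5: 10}
Shortest distance to 1 = 3, path = [0, 1]


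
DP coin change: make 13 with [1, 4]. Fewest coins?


dp[0]=0; dp[i]=1+min(dp[i-c] for c in coins)
...dp[8]=2, dp[9]=3, dp[10]=4, dp[11]=5, dp[12]=3, dp[13]=4
Minimum coins for 13 = 4


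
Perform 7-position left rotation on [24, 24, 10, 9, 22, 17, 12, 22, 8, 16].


Left rotate by 7: [22, 8, 16, 24, 24, 10, 9, 22, 17, 12]


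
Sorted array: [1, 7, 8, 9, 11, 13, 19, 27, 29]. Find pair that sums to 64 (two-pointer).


Two pointers: lo=0, hi=8
No pair sums to 64


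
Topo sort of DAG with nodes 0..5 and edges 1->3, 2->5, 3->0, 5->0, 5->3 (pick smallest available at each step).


Kahn's algorithm, process smallest node first
Order: [1, 2, 4, 5, 3, 0]


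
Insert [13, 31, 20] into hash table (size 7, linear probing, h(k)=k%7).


Insertions: 13->slot 6; 31->slot 3; 20->slot 0
Table: [20, None, None, 31, None, None, 13]


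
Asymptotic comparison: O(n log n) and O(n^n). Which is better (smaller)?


linearithmic grows slower than n^n
O(n log n) is asymptotically smaller; O(n^n) grows faster


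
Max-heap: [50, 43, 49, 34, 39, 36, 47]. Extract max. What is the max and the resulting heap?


Max = 50
Replace root with last, heapify down
Resulting heap: [49, 43, 47, 34, 39, 36]


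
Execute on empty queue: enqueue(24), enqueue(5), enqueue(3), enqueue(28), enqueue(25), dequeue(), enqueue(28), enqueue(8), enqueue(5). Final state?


enqueue(24) -> [24]
enqueue(5) -> [24, 5]
enqueue(3) -> [24, 5, 3]
enqueue(28) -> [24, 5, 3, 28]
enqueue(25) -> [24, 5, 3, 28, 25]
dequeue() returns 24 -> [5, 3, 28, 25]
enqueue(28) -> [5, 3, 28, 25, 28]
enqueue(8) -> [5, 3, 28, 25, 28, 8]
enqueue(5) -> [5, 3, 28, 25, 28, 8, 5]
Final queue (front to back): [5, 3, 28, 25, 28, 8, 5]


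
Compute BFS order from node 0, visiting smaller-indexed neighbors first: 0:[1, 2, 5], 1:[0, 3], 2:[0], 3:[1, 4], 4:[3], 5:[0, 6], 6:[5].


BFS queue: start with [0]
Visit order: [0, 1, 2, 5, 3, 6, 4]


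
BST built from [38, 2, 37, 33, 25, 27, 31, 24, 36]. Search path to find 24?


BST root = 38
Search for 24: compare at each node
Path: [38, 2, 37, 33, 25, 24]


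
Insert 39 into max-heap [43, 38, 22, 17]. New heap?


Append 39: [43, 38, 22, 17, 39]
Bubble up: swap idx 4(39) with idx 1(38)
Result: [43, 39, 22, 17, 38]


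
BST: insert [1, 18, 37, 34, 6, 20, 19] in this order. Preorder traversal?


Root = 1; build tree by BST insertion.
Preorder traversal: [1, 18, 6, 37, 34, 20, 19]


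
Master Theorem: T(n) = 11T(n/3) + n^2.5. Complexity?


a=11, b=3, c=2.5. log_3(11)=2.183 < c=2.5. Case 3: O(n^c) = O(n^2.500)
Complexity: O(n^2.500)


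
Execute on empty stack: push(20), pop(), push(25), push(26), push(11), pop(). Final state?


push(20) -> [20]
pop() returns 20 -> []
push(25) -> [25]
push(26) -> [25, 26]
push(11) -> [25, 26, 11]
pop() returns 11 -> [25, 26]
Final stack (bottom to top): [25, 26]


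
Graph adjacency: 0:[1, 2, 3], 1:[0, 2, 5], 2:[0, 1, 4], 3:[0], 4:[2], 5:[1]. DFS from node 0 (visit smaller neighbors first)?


DFS stack-based: start with [0]
Visit order: [0, 1, 2, 4, 5, 3]


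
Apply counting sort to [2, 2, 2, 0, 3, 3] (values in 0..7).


Count array: [1, 0, 3, 2, 0, 0, 0, 0]
Reconstruct: [0, 2, 2, 2, 3, 3]


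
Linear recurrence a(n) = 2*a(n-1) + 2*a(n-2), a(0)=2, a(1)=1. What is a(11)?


Build bottom-up:
...a(9)=6032, a(10)=16480, a(11)=2*16480+2*6032=45024


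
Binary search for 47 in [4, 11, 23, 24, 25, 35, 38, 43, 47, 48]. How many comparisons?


Search for 47:
[0,9] mid=4 arr[4]=25
[5,9] mid=7 arr[7]=43
[8,9] mid=8 arr[8]=47
Total: 3 comparisons


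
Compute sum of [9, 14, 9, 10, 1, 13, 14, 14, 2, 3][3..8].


Prefix sums: [0, 9, 23, 32, 42, 43, 56, 70, 84, 86, 89]
Sum[3..8] = prefix[9] - prefix[3] = 86 - 32 = 54


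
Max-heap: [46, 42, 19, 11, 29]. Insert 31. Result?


Append 31: [46, 42, 19, 11, 29, 31]
Bubble up: swap idx 5(31) with idx 2(19)
Result: [46, 42, 31, 11, 29, 19]


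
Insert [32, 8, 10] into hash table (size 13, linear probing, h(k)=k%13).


Insertions: 32->slot 6; 8->slot 8; 10->slot 10
Table: [None, None, None, None, None, None, 32, None, 8, None, 10, None, None]


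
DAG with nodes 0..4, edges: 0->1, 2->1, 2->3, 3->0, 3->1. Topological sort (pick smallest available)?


Kahn's algorithm, process smallest node first
Order: [2, 3, 0, 1, 4]


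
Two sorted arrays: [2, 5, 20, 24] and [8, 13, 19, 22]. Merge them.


Compare heads, take smaller each step.
Merged: [2, 5, 8, 13, 19, 20, 22, 24]


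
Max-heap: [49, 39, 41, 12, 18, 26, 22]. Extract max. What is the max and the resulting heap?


Max = 49
Replace root with last, heapify down
Resulting heap: [41, 39, 26, 12, 18, 22]


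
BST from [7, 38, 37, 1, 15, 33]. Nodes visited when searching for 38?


BST root = 7
Search for 38: compare at each node
Path: [7, 38]


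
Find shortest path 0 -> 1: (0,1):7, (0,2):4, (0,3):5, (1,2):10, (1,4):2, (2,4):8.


Dijkstra from 0:
Distances: {0: 0, 1: 7, 2: 4, 3: 5, 4: 9}
Shortest distance to 1 = 7, path = [0, 1]


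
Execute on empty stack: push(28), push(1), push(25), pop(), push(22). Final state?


push(28) -> [28]
push(1) -> [28, 1]
push(25) -> [28, 1, 25]
pop() returns 25 -> [28, 1]
push(22) -> [28, 1, 22]
Final stack (bottom to top): [28, 1, 22]


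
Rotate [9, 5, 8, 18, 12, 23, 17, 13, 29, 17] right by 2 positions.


Right rotate by 2: [29, 17, 9, 5, 8, 18, 12, 23, 17, 13]


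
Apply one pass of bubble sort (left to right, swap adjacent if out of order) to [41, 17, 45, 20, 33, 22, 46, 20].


After one pass: [17, 41, 20, 33, 22, 45, 20, 46]


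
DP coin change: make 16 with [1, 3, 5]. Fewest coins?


dp[0]=0; dp[i]=1+min(dp[i-c] for c in coins)
...dp[11]=3, dp[12]=4, dp[13]=3, dp[14]=4, dp[15]=3, dp[16]=4
Minimum coins for 16 = 4


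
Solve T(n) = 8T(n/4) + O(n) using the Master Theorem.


a=8, b=4, c=1. log_4(8)=1.5 > c=1. Case 1: O(n^log_b(a)) = O(n^1.500)
Complexity: O(n^1.500)


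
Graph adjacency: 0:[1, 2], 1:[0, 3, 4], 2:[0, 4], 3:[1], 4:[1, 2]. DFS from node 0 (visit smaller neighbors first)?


DFS stack-based: start with [0]
Visit order: [0, 1, 3, 4, 2]


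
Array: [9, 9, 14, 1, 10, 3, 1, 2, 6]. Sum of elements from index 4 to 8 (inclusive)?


Prefix sums: [0, 9, 18, 32, 33, 43, 46, 47, 49, 55]
Sum[4..8] = prefix[9] - prefix[4] = 55 - 33 = 22


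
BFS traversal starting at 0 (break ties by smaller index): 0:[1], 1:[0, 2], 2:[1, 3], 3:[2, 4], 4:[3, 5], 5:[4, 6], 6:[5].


BFS queue: start with [0]
Visit order: [0, 1, 2, 3, 4, 5, 6]


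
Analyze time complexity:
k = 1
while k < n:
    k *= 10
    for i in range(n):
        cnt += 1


Per nesting level: O(log n) * O(n) = O(n log n)
Complexity: O(n log n)


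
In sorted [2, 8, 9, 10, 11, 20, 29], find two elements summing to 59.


Two pointers: lo=0, hi=6
No pair sums to 59


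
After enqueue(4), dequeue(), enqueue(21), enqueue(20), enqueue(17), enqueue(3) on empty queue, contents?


enqueue(4) -> [4]
dequeue() returns 4 -> []
enqueue(21) -> [21]
enqueue(20) -> [21, 20]
enqueue(17) -> [21, 20, 17]
enqueue(3) -> [21, 20, 17, 3]
Final queue (front to back): [21, 20, 17, 3]


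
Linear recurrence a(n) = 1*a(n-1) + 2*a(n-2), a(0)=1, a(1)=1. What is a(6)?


Build bottom-up:
...a(4)=11, a(5)=21, a(6)=1*21+2*11=43


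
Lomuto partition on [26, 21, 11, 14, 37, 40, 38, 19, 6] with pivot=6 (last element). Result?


Elements <= 6 go left of pivot.
Result: [6, 21, 11, 14, 37, 40, 38, 19, 26], pivot at index 0


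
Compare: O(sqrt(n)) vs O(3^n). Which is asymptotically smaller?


sublinear grows slower than exponential (base 3)
O(sqrt(n)) is asymptotically smaller; O(3^n) grows faster


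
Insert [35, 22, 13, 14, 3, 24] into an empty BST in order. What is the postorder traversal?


Root = 35; build tree by BST insertion.
Postorder traversal: [3, 14, 13, 24, 22, 35]


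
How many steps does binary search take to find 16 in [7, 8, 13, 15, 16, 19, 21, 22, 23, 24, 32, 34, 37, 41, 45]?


Search for 16:
[0,14] mid=7 arr[7]=22
[0,6] mid=3 arr[3]=15
[4,6] mid=5 arr[5]=19
[4,4] mid=4 arr[4]=16
Total: 4 comparisons


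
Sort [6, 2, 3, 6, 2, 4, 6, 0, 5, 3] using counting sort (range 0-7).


Count array: [1, 0, 2, 2, 1, 1, 3, 0]
Reconstruct: [0, 2, 2, 3, 3, 4, 5, 6, 6, 6]


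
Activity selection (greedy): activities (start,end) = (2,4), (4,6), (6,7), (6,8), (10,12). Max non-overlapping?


Greedy: pick earliest-ending, then skip overlaps.
Selected (4 activities): [(2, 4), (4, 6), (6, 7), (10, 12)]


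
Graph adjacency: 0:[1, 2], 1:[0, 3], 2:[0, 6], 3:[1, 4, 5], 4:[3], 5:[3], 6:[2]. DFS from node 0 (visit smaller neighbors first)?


DFS stack-based: start with [0]
Visit order: [0, 1, 3, 4, 5, 2, 6]


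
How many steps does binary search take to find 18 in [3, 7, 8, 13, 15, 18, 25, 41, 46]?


Search for 18:
[0,8] mid=4 arr[4]=15
[5,8] mid=6 arr[6]=25
[5,5] mid=5 arr[5]=18
Total: 3 comparisons


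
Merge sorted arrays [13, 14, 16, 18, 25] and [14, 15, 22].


Compare heads, take smaller each step.
Merged: [13, 14, 14, 15, 16, 18, 22, 25]


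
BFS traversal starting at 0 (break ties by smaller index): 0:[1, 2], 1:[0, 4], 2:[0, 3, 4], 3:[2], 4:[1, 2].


BFS queue: start with [0]
Visit order: [0, 1, 2, 4, 3]


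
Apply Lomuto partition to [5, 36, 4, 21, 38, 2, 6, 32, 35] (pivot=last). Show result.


Elements <= 35 go left of pivot.
Result: [5, 4, 21, 2, 6, 32, 35, 36, 38], pivot at index 6


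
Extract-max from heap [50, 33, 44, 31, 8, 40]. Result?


Max = 50
Replace root with last, heapify down
Resulting heap: [44, 33, 40, 31, 8]


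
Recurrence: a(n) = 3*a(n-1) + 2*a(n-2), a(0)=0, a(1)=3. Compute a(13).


Build bottom-up:
...a(11)=851001, a(12)=3030885, a(13)=3*3030885+2*851001=10794657


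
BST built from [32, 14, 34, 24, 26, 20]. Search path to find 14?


BST root = 32
Search for 14: compare at each node
Path: [32, 14]


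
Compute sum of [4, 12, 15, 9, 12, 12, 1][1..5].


Prefix sums: [0, 4, 16, 31, 40, 52, 64, 65]
Sum[1..5] = prefix[6] - prefix[1] = 64 - 4 = 60


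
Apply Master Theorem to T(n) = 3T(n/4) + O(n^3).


a=3, b=4, c=3. log_4(3)=0.792 < c=3. Case 3: O(n^c) = O(n^3)
Complexity: O(n^3)


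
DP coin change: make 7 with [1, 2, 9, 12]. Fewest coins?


dp[0]=0; dp[i]=1+min(dp[i-c] for c in coins)
...dp[2]=1, dp[3]=2, dp[4]=2, dp[5]=3, dp[6]=3, dp[7]=4
Minimum coins for 7 = 4


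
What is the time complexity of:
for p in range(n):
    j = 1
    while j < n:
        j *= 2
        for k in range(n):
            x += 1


Per nesting level: O(n) * O(log n) * O(n) = O(n^2 log n)
Complexity: O(n^2 log n)


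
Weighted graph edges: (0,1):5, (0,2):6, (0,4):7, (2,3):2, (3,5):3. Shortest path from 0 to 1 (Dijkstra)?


Dijkstra from 0:
Distances: {0: 0, 1: 5, 2: 6, 3: 8, 4: 7, 5: 11}
Shortest distance to 1 = 5, path = [0, 1]


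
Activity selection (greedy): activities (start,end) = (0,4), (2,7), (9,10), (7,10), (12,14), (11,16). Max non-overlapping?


Greedy: pick earliest-ending, then skip overlaps.
Selected (3 activities): [(0, 4), (9, 10), (12, 14)]


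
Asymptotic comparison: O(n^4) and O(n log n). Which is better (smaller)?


linearithmic grows slower than quartic
O(n log n) is asymptotically smaller; O(n^4) grows faster


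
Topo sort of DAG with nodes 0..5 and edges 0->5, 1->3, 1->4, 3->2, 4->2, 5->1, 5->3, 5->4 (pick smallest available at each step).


Kahn's algorithm, process smallest node first
Order: [0, 5, 1, 3, 4, 2]


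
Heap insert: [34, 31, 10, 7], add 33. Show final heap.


Append 33: [34, 31, 10, 7, 33]
Bubble up: swap idx 4(33) with idx 1(31)
Result: [34, 33, 10, 7, 31]


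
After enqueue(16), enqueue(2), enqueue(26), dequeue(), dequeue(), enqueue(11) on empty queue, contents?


enqueue(16) -> [16]
enqueue(2) -> [16, 2]
enqueue(26) -> [16, 2, 26]
dequeue() returns 16 -> [2, 26]
dequeue() returns 2 -> [26]
enqueue(11) -> [26, 11]
Final queue (front to back): [26, 11]


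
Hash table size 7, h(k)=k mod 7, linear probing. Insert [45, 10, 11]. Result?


Insertions: 45->slot 3; 10->slot 4; 11->slot 5
Table: [None, None, None, 45, 10, 11, None]


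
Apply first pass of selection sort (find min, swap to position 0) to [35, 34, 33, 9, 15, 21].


After one pass: [9, 34, 33, 35, 15, 21]


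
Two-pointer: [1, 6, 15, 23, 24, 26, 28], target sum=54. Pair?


Two pointers: lo=0, hi=6
Found pair: (26, 28) summing to 54


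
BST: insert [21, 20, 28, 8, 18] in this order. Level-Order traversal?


Root = 21; build tree by BST insertion.
Level-Order traversal: [21, 20, 28, 8, 18]


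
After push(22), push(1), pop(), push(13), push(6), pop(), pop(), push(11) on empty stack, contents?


push(22) -> [22]
push(1) -> [22, 1]
pop() returns 1 -> [22]
push(13) -> [22, 13]
push(6) -> [22, 13, 6]
pop() returns 6 -> [22, 13]
pop() returns 13 -> [22]
push(11) -> [22, 11]
Final stack (bottom to top): [22, 11]


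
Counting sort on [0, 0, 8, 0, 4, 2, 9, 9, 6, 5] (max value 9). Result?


Count array: [3, 0, 1, 0, 1, 1, 1, 0, 1, 2]
Reconstruct: [0, 0, 0, 2, 4, 5, 6, 8, 9, 9]


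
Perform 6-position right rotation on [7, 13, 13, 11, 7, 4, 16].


Right rotate by 6: [13, 13, 11, 7, 4, 16, 7]


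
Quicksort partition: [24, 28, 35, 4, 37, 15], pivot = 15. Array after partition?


Elements <= 15 go left of pivot.
Result: [4, 15, 35, 24, 37, 28], pivot at index 1


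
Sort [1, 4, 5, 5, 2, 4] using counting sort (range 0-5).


Count array: [0, 1, 1, 0, 2, 2]
Reconstruct: [1, 2, 4, 4, 5, 5]


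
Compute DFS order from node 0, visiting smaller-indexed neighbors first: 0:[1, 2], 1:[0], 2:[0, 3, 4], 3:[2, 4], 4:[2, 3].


DFS stack-based: start with [0]
Visit order: [0, 1, 2, 3, 4]


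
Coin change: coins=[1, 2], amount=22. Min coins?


dp[0]=0; dp[i]=1+min(dp[i-c] for c in coins)
...dp[17]=9, dp[18]=9, dp[19]=10, dp[20]=10, dp[21]=11, dp[22]=11
Minimum coins for 22 = 11


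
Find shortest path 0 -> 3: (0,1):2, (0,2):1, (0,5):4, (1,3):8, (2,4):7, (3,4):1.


Dijkstra from 0:
Distances: {0: 0, 1: 2, 2: 1, 3: 9, 4: 8, 5: 4}
Shortest distance to 3 = 9, path = [0, 2, 4, 3]


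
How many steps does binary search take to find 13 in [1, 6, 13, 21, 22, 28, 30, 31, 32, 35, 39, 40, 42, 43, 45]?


Search for 13:
[0,14] mid=7 arr[7]=31
[0,6] mid=3 arr[3]=21
[0,2] mid=1 arr[1]=6
[2,2] mid=2 arr[2]=13
Total: 4 comparisons


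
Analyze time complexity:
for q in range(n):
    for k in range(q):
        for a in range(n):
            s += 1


Per nesting level: O(n) * O(n) [triangular over q] * O(n) = O(n^3)
Complexity: O(n^3)


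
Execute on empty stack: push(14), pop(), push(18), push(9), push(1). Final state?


push(14) -> [14]
pop() returns 14 -> []
push(18) -> [18]
push(9) -> [18, 9]
push(1) -> [18, 9, 1]
Final stack (bottom to top): [18, 9, 1]


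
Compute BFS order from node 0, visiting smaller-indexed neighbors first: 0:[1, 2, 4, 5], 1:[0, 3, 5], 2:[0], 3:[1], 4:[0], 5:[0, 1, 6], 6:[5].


BFS queue: start with [0]
Visit order: [0, 1, 2, 4, 5, 3, 6]


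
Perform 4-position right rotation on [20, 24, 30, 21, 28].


Right rotate by 4: [24, 30, 21, 28, 20]


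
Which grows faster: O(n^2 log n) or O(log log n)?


double-logarithmic grows slower than n^2 log n
O(log log n) is asymptotically smaller; O(n^2 log n) grows faster


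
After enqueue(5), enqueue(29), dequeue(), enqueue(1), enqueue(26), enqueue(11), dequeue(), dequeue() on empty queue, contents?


enqueue(5) -> [5]
enqueue(29) -> [5, 29]
dequeue() returns 5 -> [29]
enqueue(1) -> [29, 1]
enqueue(26) -> [29, 1, 26]
enqueue(11) -> [29, 1, 26, 11]
dequeue() returns 29 -> [1, 26, 11]
dequeue() returns 1 -> [26, 11]
Final queue (front to back): [26, 11]


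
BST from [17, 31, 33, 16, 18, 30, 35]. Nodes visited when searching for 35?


BST root = 17
Search for 35: compare at each node
Path: [17, 31, 33, 35]


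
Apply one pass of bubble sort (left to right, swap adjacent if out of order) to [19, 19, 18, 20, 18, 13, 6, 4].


After one pass: [19, 18, 19, 18, 13, 6, 4, 20]


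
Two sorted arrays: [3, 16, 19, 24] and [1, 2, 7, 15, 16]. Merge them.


Compare heads, take smaller each step.
Merged: [1, 2, 3, 7, 15, 16, 16, 19, 24]


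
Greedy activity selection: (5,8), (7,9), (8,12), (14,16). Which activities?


Greedy: pick earliest-ending, then skip overlaps.
Selected (3 activities): [(5, 8), (8, 12), (14, 16)]


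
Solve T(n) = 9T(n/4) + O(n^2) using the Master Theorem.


a=9, b=4, c=2. log_4(9)=1.585 < c=2. Case 3: O(n^c) = O(n^2)
Complexity: O(n^2)


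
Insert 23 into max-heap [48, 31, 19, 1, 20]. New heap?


Append 23: [48, 31, 19, 1, 20, 23]
Bubble up: swap idx 5(23) with idx 2(19)
Result: [48, 31, 23, 1, 20, 19]


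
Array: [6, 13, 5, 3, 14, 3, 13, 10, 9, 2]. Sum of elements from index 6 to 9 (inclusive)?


Prefix sums: [0, 6, 19, 24, 27, 41, 44, 57, 67, 76, 78]
Sum[6..9] = prefix[10] - prefix[6] = 78 - 44 = 34


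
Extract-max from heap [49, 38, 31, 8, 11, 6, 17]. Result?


Max = 49
Replace root with last, heapify down
Resulting heap: [38, 17, 31, 8, 11, 6]


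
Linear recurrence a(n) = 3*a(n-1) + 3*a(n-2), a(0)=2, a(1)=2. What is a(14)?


Build bottom-up:
...a(12)=6894882, a(13)=26140482, a(14)=3*26140482+3*6894882=99106092


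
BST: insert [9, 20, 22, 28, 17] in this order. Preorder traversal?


Root = 9; build tree by BST insertion.
Preorder traversal: [9, 20, 17, 22, 28]


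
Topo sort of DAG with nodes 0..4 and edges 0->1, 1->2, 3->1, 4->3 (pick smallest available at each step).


Kahn's algorithm, process smallest node first
Order: [0, 4, 3, 1, 2]


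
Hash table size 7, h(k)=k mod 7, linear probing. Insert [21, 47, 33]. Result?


Insertions: 21->slot 0; 47->slot 5; 33->slot 6
Table: [21, None, None, None, None, 47, 33]


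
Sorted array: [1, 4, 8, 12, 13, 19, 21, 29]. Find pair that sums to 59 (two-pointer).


Two pointers: lo=0, hi=7
No pair sums to 59


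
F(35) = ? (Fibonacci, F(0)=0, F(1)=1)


F(n)=F(n-1)+F(n-2)
...F(33)=3524578, F(34)=5702887, F(35)=9227465


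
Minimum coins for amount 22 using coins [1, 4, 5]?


dp[0]=0; dp[i]=1+min(dp[i-c] for c in coins)
...dp[17]=4, dp[18]=4, dp[19]=4, dp[20]=4, dp[21]=5, dp[22]=5
Minimum coins for 22 = 5


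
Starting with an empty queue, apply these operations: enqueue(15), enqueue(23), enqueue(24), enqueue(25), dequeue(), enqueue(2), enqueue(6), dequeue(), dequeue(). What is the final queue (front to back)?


enqueue(15) -> [15]
enqueue(23) -> [15, 23]
enqueue(24) -> [15, 23, 24]
enqueue(25) -> [15, 23, 24, 25]
dequeue() returns 15 -> [23, 24, 25]
enqueue(2) -> [23, 24, 25, 2]
enqueue(6) -> [23, 24, 25, 2, 6]
dequeue() returns 23 -> [24, 25, 2, 6]
dequeue() returns 24 -> [25, 2, 6]
Final queue (front to back): [25, 2, 6]


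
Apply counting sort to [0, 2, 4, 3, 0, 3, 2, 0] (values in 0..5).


Count array: [3, 0, 2, 2, 1, 0]
Reconstruct: [0, 0, 0, 2, 2, 3, 3, 4]


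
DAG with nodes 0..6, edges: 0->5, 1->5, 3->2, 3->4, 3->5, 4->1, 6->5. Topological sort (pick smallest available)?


Kahn's algorithm, process smallest node first
Order: [0, 3, 2, 4, 1, 6, 5]


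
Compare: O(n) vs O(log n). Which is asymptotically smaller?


logarithmic grows slower than linear
O(log n) is asymptotically smaller; O(n) grows faster


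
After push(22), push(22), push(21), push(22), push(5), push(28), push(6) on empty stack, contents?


push(22) -> [22]
push(22) -> [22, 22]
push(21) -> [22, 22, 21]
push(22) -> [22, 22, 21, 22]
push(5) -> [22, 22, 21, 22, 5]
push(28) -> [22, 22, 21, 22, 5, 28]
push(6) -> [22, 22, 21, 22, 5, 28, 6]
Final stack (bottom to top): [22, 22, 21, 22, 5, 28, 6]


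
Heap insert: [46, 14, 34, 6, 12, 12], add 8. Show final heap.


Append 8: [46, 14, 34, 6, 12, 12, 8]
Bubble up: no swaps needed
Result: [46, 14, 34, 6, 12, 12, 8]


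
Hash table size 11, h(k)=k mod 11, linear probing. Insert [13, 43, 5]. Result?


Insertions: 13->slot 2; 43->slot 10; 5->slot 5
Table: [None, None, 13, None, None, 5, None, None, None, None, 43]


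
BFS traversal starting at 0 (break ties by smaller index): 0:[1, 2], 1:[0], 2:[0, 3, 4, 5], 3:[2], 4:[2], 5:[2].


BFS queue: start with [0]
Visit order: [0, 1, 2, 3, 4, 5]


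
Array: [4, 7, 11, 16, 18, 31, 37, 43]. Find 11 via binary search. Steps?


Search for 11:
[0,7] mid=3 arr[3]=16
[0,2] mid=1 arr[1]=7
[2,2] mid=2 arr[2]=11
Total: 3 comparisons


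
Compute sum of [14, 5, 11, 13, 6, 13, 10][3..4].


Prefix sums: [0, 14, 19, 30, 43, 49, 62, 72]
Sum[3..4] = prefix[5] - prefix[3] = 49 - 30 = 19


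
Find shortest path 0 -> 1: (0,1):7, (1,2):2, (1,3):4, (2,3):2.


Dijkstra from 0:
Distances: {0: 0, 1: 7, 2: 9, 3: 11}
Shortest distance to 1 = 7, path = [0, 1]


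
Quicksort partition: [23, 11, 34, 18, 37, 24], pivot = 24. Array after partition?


Elements <= 24 go left of pivot.
Result: [23, 11, 18, 24, 37, 34], pivot at index 3


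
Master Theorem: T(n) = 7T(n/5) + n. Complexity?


a=7, b=5, c=1. log_5(7)=1.209 > c=1. Case 1: O(n^log_b(a)) = O(n^1.209)
Complexity: O(n^1.209)


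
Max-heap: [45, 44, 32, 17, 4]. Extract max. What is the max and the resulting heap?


Max = 45
Replace root with last, heapify down
Resulting heap: [44, 17, 32, 4]


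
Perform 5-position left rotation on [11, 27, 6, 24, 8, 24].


Left rotate by 5: [24, 11, 27, 6, 24, 8]


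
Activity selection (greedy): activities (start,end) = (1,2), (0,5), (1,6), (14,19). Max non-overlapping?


Greedy: pick earliest-ending, then skip overlaps.
Selected (2 activities): [(1, 2), (14, 19)]


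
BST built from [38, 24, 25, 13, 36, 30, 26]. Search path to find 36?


BST root = 38
Search for 36: compare at each node
Path: [38, 24, 25, 36]


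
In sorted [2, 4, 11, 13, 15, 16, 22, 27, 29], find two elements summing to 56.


Two pointers: lo=0, hi=8
Found pair: (27, 29) summing to 56


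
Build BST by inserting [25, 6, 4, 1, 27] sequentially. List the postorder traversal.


Root = 25; build tree by BST insertion.
Postorder traversal: [1, 4, 6, 27, 25]


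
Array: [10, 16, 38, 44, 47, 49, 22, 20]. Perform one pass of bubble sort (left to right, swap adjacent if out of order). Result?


After one pass: [10, 16, 38, 44, 47, 22, 20, 49]


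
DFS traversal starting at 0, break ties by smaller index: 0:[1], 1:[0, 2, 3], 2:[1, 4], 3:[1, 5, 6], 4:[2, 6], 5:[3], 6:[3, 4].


DFS stack-based: start with [0]
Visit order: [0, 1, 2, 4, 6, 3, 5]


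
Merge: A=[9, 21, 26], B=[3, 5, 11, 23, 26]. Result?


Compare heads, take smaller each step.
Merged: [3, 5, 9, 11, 21, 23, 26, 26]


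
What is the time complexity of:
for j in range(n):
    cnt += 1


Per nesting level: O(n) = O(n)
Complexity: O(n)


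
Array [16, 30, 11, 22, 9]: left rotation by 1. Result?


Left rotate by 1: [30, 11, 22, 9, 16]


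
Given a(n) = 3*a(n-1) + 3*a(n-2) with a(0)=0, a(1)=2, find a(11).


Build bottom-up:
...a(9)=70632, a(10)=267786, a(11)=3*267786+3*70632=1015254


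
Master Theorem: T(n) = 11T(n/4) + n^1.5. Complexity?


a=11, b=4, c=1.5. log_4(11)=1.730 > c=1.5. Case 1: O(n^log_b(a)) = O(n^1.730)
Complexity: O(n^1.730)


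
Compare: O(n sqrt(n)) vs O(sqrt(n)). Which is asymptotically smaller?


sublinear grows slower than n^1.5
O(sqrt(n)) is asymptotically smaller; O(n sqrt(n)) grows faster


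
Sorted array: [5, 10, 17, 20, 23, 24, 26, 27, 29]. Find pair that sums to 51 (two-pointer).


Two pointers: lo=0, hi=8
Found pair: (24, 27) summing to 51


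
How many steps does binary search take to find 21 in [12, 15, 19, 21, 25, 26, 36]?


Search for 21:
[0,6] mid=3 arr[3]=21
Total: 1 comparisons


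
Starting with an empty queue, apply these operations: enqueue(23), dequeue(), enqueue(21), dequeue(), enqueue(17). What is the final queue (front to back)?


enqueue(23) -> [23]
dequeue() returns 23 -> []
enqueue(21) -> [21]
dequeue() returns 21 -> []
enqueue(17) -> [17]
Final queue (front to back): [17]


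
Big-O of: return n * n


Analysis: constant-time operation, no loop
Complexity: O(1)


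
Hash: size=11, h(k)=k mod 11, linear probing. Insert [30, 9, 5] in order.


Insertions: 30->slot 8; 9->slot 9; 5->slot 5
Table: [None, None, None, None, None, 5, None, None, 30, 9, None]


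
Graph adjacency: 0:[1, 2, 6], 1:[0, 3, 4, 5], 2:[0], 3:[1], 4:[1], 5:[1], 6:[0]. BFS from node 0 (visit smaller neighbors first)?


BFS queue: start with [0]
Visit order: [0, 1, 2, 6, 3, 4, 5]


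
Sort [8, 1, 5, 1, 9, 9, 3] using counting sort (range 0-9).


Count array: [0, 2, 0, 1, 0, 1, 0, 0, 1, 2]
Reconstruct: [1, 1, 3, 5, 8, 9, 9]


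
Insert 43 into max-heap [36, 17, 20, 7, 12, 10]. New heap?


Append 43: [36, 17, 20, 7, 12, 10, 43]
Bubble up: swap idx 6(43) with idx 2(20); swap idx 2(43) with idx 0(36)
Result: [43, 17, 36, 7, 12, 10, 20]


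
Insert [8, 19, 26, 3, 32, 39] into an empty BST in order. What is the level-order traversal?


Root = 8; build tree by BST insertion.
Level-Order traversal: [8, 3, 19, 26, 32, 39]


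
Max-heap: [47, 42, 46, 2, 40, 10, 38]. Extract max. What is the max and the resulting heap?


Max = 47
Replace root with last, heapify down
Resulting heap: [46, 42, 38, 2, 40, 10]


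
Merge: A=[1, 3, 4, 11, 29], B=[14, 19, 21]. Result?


Compare heads, take smaller each step.
Merged: [1, 3, 4, 11, 14, 19, 21, 29]


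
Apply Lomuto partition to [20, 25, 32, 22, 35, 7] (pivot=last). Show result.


Elements <= 7 go left of pivot.
Result: [7, 25, 32, 22, 35, 20], pivot at index 0


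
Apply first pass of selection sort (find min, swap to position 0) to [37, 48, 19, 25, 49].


After one pass: [19, 48, 37, 25, 49]


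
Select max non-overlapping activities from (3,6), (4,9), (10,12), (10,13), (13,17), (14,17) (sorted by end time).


Greedy: pick earliest-ending, then skip overlaps.
Selected (3 activities): [(3, 6), (10, 12), (13, 17)]


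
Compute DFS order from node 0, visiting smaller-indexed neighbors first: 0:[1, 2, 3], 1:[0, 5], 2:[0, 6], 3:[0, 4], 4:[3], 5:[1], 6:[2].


DFS stack-based: start with [0]
Visit order: [0, 1, 5, 2, 6, 3, 4]


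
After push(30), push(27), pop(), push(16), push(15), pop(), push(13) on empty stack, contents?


push(30) -> [30]
push(27) -> [30, 27]
pop() returns 27 -> [30]
push(16) -> [30, 16]
push(15) -> [30, 16, 15]
pop() returns 15 -> [30, 16]
push(13) -> [30, 16, 13]
Final stack (bottom to top): [30, 16, 13]


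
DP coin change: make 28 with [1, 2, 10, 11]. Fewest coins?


dp[0]=0; dp[i]=1+min(dp[i-c] for c in coins)
...dp[23]=3, dp[24]=3, dp[25]=4, dp[26]=4, dp[27]=5, dp[28]=5
Minimum coins for 28 = 5


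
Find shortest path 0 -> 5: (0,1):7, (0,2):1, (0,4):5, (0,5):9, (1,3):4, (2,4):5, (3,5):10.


Dijkstra from 0:
Distances: {0: 0, 1: 7, 2: 1, 3: 11, 4: 5, 5: 9}
Shortest distance to 5 = 9, path = [0, 5]


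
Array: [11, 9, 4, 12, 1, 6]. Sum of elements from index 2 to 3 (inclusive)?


Prefix sums: [0, 11, 20, 24, 36, 37, 43]
Sum[2..3] = prefix[4] - prefix[2] = 36 - 20 = 16


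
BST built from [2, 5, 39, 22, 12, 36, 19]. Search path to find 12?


BST root = 2
Search for 12: compare at each node
Path: [2, 5, 39, 22, 12]


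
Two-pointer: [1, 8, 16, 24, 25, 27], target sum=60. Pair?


Two pointers: lo=0, hi=5
No pair sums to 60


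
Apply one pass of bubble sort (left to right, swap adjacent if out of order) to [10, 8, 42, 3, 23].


After one pass: [8, 10, 3, 23, 42]


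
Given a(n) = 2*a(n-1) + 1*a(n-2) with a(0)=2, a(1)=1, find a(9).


Build bottom-up:
...a(7)=309, a(8)=746, a(9)=2*746+1*309=1801


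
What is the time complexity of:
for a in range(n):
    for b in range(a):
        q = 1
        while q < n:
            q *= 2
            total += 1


Per nesting level: O(n) * O(n) [triangular over a] * O(log n) = O(n^2 log n)
Complexity: O(n^2 log n)


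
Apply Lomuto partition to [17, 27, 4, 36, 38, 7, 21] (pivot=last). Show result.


Elements <= 21 go left of pivot.
Result: [17, 4, 7, 21, 38, 27, 36], pivot at index 3


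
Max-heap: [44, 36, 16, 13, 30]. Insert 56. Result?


Append 56: [44, 36, 16, 13, 30, 56]
Bubble up: swap idx 5(56) with idx 2(16); swap idx 2(56) with idx 0(44)
Result: [56, 36, 44, 13, 30, 16]


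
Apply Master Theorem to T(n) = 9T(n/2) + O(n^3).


a=9, b=2, c=3. log_2(9)=3.170 > c=3. Case 1: O(n^log_b(a)) = O(n^3.170)
Complexity: O(n^3.170)


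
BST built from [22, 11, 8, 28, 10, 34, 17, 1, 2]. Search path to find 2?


BST root = 22
Search for 2: compare at each node
Path: [22, 11, 8, 1, 2]


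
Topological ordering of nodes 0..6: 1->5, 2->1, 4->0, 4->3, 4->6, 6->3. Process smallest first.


Kahn's algorithm, process smallest node first
Order: [2, 1, 4, 0, 5, 6, 3]


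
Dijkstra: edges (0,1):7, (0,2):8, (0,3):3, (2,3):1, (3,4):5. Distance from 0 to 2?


Dijkstra from 0:
Distances: {0: 0, 1: 7, 2: 4, 3: 3, 4: 8}
Shortest distance to 2 = 4, path = [0, 3, 2]


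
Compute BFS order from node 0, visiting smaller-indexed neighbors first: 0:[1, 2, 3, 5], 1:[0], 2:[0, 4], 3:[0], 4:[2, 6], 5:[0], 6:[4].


BFS queue: start with [0]
Visit order: [0, 1, 2, 3, 5, 4, 6]


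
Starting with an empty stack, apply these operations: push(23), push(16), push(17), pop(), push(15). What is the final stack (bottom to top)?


push(23) -> [23]
push(16) -> [23, 16]
push(17) -> [23, 16, 17]
pop() returns 17 -> [23, 16]
push(15) -> [23, 16, 15]
Final stack (bottom to top): [23, 16, 15]


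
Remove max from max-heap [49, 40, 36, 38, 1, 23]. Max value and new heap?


Max = 49
Replace root with last, heapify down
Resulting heap: [40, 38, 36, 23, 1]


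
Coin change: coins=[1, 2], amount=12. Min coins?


dp[0]=0; dp[i]=1+min(dp[i-c] for c in coins)
...dp[7]=4, dp[8]=4, dp[9]=5, dp[10]=5, dp[11]=6, dp[12]=6
Minimum coins for 12 = 6


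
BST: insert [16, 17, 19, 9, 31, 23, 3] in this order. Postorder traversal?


Root = 16; build tree by BST insertion.
Postorder traversal: [3, 9, 23, 31, 19, 17, 16]


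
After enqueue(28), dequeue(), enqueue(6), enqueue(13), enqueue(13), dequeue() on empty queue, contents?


enqueue(28) -> [28]
dequeue() returns 28 -> []
enqueue(6) -> [6]
enqueue(13) -> [6, 13]
enqueue(13) -> [6, 13, 13]
dequeue() returns 6 -> [13, 13]
Final queue (front to back): [13, 13]


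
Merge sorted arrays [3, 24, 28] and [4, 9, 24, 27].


Compare heads, take smaller each step.
Merged: [3, 4, 9, 24, 24, 27, 28]


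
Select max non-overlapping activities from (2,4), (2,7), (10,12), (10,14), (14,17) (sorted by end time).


Greedy: pick earliest-ending, then skip overlaps.
Selected (3 activities): [(2, 4), (10, 12), (14, 17)]


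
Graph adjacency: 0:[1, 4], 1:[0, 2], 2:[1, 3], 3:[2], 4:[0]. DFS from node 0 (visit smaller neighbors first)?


DFS stack-based: start with [0]
Visit order: [0, 1, 2, 3, 4]


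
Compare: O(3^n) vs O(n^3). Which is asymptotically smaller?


cubic grows slower than exponential (base 3)
O(n^3) is asymptotically smaller; O(3^n) grows faster


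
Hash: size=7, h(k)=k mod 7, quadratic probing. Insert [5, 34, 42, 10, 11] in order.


Insertions: 5->slot 5; 34->slot 6; 42->slot 0; 10->slot 3; 11->slot 4
Table: [42, None, None, 10, 11, 5, 34]


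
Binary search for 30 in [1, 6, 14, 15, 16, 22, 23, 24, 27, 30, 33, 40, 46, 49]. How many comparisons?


Search for 30:
[0,13] mid=6 arr[6]=23
[7,13] mid=10 arr[10]=33
[7,9] mid=8 arr[8]=27
[9,9] mid=9 arr[9]=30
Total: 4 comparisons


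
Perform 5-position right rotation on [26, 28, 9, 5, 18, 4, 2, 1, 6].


Right rotate by 5: [18, 4, 2, 1, 6, 26, 28, 9, 5]
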